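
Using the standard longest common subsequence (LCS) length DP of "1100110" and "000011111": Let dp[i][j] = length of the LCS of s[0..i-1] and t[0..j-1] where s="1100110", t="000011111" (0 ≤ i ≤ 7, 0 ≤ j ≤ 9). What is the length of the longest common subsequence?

   ''  0  0  0  0  1  1  1  1  1
''  0  0  0  0  0  0  0  0  0  0
 1  0  0  0  0  0  1  1  1  1  1
 1  0  0  0  0  0  1  2  2  2  2
 0  0  1  1  1  1  1  2  2  2  2
 0  0  1  2  2  2  2  2  2  2  2
 1  0  1  2  2  2  3  3  3  3  3
 1  0  1  2  2  2  3  4  4  4  4
 0  0  1  2  3  3  3  4  4  4  4

4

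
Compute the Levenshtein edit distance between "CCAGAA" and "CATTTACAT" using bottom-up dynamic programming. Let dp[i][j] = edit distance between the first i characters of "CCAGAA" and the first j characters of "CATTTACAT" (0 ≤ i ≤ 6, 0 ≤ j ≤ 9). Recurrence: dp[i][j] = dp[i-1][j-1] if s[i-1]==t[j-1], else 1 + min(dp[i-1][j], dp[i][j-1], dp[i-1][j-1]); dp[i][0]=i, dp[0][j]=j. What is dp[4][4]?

3

   ''  C  A  T  T  T  A  C  A  T
''  0  1  2  3  4  5  6  7  8  9
 C  1  0  1  2  3  4  5  6  7  8
 C  2  1  1  2  3  4  5  5  6  7
 A  3  2  1  2  3  4  4  5  5  6
 G  4  3  2  2  3  4  5  5  6  6
 A  5  4  3  3  3  4  4  5  5  6
 A  6  5  4  4  4  4  4  5  5  6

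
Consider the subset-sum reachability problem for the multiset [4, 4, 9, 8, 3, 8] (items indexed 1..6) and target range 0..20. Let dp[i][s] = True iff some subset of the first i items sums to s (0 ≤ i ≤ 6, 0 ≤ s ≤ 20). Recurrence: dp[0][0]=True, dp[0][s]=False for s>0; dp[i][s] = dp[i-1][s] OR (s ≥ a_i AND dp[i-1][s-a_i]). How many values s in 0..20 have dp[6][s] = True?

14

i\s   0   1   2   3   4   5   6   7   8   9  10  11  12  13  14  15  16  17  18  19  20
  0   T   F   F   F   F   F   F   F   F   F   F   F   F   F   F   F   F   F   F   F   F
  1   T   F   F   F   T   F   F   F   F   F   F   F   F   F   F   F   F   F   F   F   F
  2   T   F   F   F   T   F   F   F   T   F   F   F   F   F   F   F   F   F   F   F   F
  3   T   F   F   F   T   F   F   F   T   T   F   F   F   T   F   F   F   T   F   F   F
  4   T   F   F   F   T   F   F   F   T   T   F   F   T   T   F   F   T   T   F   F   F
  5   T   F   F   T   T   F   F   T   T   T   F   T   T   T   F   T   T   T   F   T   T
  6   T   F   F   T   T   F   F   T   T   T   F   T   T   T   F   T   T   T   F   T   T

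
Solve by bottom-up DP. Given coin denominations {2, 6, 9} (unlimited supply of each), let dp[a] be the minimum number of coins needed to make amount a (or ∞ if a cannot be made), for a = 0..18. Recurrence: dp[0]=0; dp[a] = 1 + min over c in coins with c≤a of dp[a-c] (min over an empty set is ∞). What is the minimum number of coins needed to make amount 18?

 a  0  1  2  3  4  5  6  7  8  9 10 11 12 13 14 15 16 17 18
dp  0  -  1  -  2  -  1  -  2  1  3  2  2  3  3  2  4  3  2
(- denotes ∞ / unreachable)

2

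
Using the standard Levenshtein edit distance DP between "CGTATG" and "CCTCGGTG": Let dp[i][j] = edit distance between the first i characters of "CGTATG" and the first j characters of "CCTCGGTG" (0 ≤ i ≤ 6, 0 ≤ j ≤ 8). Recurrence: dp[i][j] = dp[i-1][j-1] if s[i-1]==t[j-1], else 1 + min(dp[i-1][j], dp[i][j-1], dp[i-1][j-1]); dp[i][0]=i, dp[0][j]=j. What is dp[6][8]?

4

   ''  C  C  T  C  G  G  T  G
''  0  1  2  3  4  5  6  7  8
 C  1  0  1  2  3  4  5  6  7
 G  2  1  1  2  3  3  4  5  6
 T  3  2  2  1  2  3  4  4  5
 A  4  3  3  2  2  3  4  5  5
 T  5  4  4  3  3  3  4  4  5
 G  6  5  5  4  4  3  3  4  4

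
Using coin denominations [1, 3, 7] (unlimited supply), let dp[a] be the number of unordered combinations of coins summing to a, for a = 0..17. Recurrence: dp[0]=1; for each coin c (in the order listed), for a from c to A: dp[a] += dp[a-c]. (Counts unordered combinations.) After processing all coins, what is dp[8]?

after  coin     0     1     2     3     4     5     6     7     8     9    10    11    12    13    14    15    16    17
          1     1     1     1     1     1     1     1     1     1     1     1     1     1     1     1     1     1     1
          3     1     1     1     2     2     2     3     3     3     4     4     4     5     5     5     6     6     6
          7     1     1     1     2     2     2     3     4     4     5     6     6     7     8     9    10    11    12

4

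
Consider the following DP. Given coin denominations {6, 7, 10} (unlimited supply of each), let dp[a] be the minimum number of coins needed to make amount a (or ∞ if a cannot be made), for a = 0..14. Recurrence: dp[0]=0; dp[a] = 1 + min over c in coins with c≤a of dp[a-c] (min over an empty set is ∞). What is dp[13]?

 a  0  1  2  3  4  5  6  7  8  9 10 11 12 13 14
dp  0  -  -  -  -  -  1  1  -  -  1  -  2  2  2
(- denotes ∞ / unreachable)

2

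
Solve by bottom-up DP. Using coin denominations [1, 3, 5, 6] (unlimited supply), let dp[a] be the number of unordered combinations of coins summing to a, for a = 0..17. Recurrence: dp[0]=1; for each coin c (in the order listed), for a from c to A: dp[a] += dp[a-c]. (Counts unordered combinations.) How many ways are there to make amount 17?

after  coin     0     1     2     3     4     5     6     7     8     9    10    11    12    13    14    15    16    17
          1     1     1     1     1     1     1     1     1     1     1     1     1     1     1     1     1     1     1
          3     1     1     1     2     2     2     3     3     3     4     4     4     5     5     5     6     6     6
          5     1     1     1     2     2     3     4     4     5     6     7     8     9    10    11    13    14    15
          6     1     1     1     2     2     3     5     5     6     8     9    11    14    15    17    21    23    26

26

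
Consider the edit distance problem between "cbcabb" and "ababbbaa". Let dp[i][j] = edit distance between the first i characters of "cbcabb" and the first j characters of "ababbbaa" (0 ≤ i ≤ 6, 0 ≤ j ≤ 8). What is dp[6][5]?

   ''  a  b  a  b  b  b  a  a
''  0  1  2  3  4  5  6  7  8
 c  1  1  2  3  4  5  6  7  8
 b  2  2  1  2  3  4  5  6  7
 c  3  3  2  2  3  4  5  6  7
 a  4  3  3  2  3  4  5  5  6
 b  5  4  3  3  2  3  4  5  6
 b  6  5  4  4  3  2  3  4  5

2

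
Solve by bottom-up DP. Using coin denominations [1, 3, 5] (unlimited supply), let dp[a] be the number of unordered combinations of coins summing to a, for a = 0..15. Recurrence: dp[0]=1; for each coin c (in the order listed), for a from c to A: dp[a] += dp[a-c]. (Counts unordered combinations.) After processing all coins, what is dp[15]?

13

after  coin     0     1     2     3     4     5     6     7     8     9    10    11    12    13    14    15
          1     1     1     1     1     1     1     1     1     1     1     1     1     1     1     1     1
          3     1     1     1     2     2     2     3     3     3     4     4     4     5     5     5     6
          5     1     1     1     2     2     3     4     4     5     6     7     8     9    10    11    13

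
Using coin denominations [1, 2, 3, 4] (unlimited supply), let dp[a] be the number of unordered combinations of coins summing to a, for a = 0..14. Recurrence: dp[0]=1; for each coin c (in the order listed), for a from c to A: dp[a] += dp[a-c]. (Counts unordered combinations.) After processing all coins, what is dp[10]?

23

after  coin     0     1     2     3     4     5     6     7     8     9    10    11    12    13    14
          1     1     1     1     1     1     1     1     1     1     1     1     1     1     1     1
          2     1     1     2     2     3     3     4     4     5     5     6     6     7     7     8
          3     1     1     2     3     4     5     7     8    10    12    14    16    19    21    24
          4     1     1     2     3     5     6     9    11    15    18    23    27    34    39    47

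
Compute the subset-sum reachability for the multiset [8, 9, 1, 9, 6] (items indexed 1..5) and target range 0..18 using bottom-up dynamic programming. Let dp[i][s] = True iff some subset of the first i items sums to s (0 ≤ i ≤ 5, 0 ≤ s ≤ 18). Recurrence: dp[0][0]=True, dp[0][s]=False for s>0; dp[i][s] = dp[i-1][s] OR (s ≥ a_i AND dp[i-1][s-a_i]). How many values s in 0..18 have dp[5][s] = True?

i\s   0   1   2   3   4   5   6   7   8   9  10  11  12  13  14  15  16  17  18
  0   T   F   F   F   F   F   F   F   F   F   F   F   F   F   F   F   F   F   F
  1   T   F   F   F   F   F   F   F   T   F   F   F   F   F   F   F   F   F   F
  2   T   F   F   F   F   F   F   F   T   T   F   F   F   F   F   F   F   T   F
  3   T   T   F   F   F   F   F   F   T   T   T   F   F   F   F   F   F   T   T
  4   T   T   F   F   F   F   F   F   T   T   T   F   F   F   F   F   F   T   T
  5   T   T   F   F   F   F   T   T   T   T   T   F   F   F   T   T   T   T   T

12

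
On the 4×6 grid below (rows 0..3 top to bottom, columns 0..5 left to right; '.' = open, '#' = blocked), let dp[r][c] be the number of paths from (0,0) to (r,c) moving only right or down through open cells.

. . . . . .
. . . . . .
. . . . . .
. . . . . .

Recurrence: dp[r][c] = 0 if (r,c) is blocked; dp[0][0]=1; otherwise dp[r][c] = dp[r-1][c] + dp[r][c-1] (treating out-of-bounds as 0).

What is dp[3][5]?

r\c   0   1   2   3   4   5
  0   1   1   1   1   1   1
  1   1   2   3   4   5   6
  2   1   3   6  10  15  21
  3   1   4  10  20  35  56

56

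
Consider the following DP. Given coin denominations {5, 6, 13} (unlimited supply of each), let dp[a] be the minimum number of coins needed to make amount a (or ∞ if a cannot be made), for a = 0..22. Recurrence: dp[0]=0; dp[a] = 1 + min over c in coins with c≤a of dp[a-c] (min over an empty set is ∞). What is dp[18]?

2

 a  0  1  2  3  4  5  6  7  8  9 10 11 12 13 14 15 16 17 18 19 20 21 22
dp  0  -  -  -  -  1  1  -  -  -  2  2  2  1  -  3  3  3  2  2  4  4  4
(- denotes ∞ / unreachable)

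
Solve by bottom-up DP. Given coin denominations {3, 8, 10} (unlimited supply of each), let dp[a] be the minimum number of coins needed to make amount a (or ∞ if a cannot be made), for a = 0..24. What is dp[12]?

 a  0  1  2  3  4  5  6  7  8  9 10 11 12 13 14 15 16 17 18 19 20 21 22 23 24
dp  0  -  -  1  -  -  2  -  1  3  1  2  4  2  3  5  2  4  2  3  2  3  4  3  3
(- denotes ∞ / unreachable)

4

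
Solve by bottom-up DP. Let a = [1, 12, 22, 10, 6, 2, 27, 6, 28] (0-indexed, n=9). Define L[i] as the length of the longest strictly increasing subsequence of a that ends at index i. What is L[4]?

   i    0    1    2    3    4    5    6    7    8
a[i]    1   12   22   10    6    2   27    6   28
L[i]    1    2    3    2    2    2    4    3    5

2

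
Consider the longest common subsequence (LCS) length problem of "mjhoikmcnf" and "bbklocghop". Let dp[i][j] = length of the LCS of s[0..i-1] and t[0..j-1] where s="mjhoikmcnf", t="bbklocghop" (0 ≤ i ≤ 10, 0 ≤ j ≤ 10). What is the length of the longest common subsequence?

   ''  b  b  k  l  o  c  g  h  o  p
''  0  0  0  0  0  0  0  0  0  0  0
 m  0  0  0  0  0  0  0  0  0  0  0
 j  0  0  0  0  0  0  0  0  0  0  0
 h  0  0  0  0  0  0  0  0  1  1  1
 o  0  0  0  0  0  1  1  1  1  2  2
 i  0  0  0  0  0  1  1  1  1  2  2
 k  0  0  0  1  1  1  1  1  1  2  2
 m  0  0  0  1  1  1  1  1  1  2  2
 c  0  0  0  1  1  1  2  2  2  2  2
 n  0  0  0  1  1  1  2  2  2  2  2
 f  0  0  0  1  1  1  2  2  2  2  2

2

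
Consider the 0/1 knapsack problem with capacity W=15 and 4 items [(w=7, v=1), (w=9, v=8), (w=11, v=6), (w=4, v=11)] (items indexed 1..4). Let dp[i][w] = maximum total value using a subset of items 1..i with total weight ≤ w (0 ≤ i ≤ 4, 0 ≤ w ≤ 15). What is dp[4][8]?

i\w   0   1   2   3   4   5   6   7   8   9  10  11  12  13  14  15
  0   0   0   0   0   0   0   0   0   0   0   0   0   0   0   0   0
  1   0   0   0   0   0   0   0   1   1   1   1   1   1   1   1   1
  2   0   0   0   0   0   0   0   1   1   8   8   8   8   8   8   8
  3   0   0   0   0   0   0   0   1   1   8   8   8   8   8   8   8
  4   0   0   0   0  11  11  11  11  11  11  11  12  12  19  19  19

11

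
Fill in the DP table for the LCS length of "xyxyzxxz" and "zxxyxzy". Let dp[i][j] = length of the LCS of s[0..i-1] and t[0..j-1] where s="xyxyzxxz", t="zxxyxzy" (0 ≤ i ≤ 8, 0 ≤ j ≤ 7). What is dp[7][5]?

   ''  z  x  x  y  x  z  y
''  0  0  0  0  0  0  0  0
 x  0  0  1  1  1  1  1  1
 y  0  0  1  1  2  2  2  2
 x  0  0  1  2  2  3  3  3
 y  0  0  1  2  3  3  3  4
 z  0  1  1  2  3  3  4  4
 x  0  1  2  2  3  4  4  4
 x  0  1  2  3  3  4  4  4
 z  0  1  2  3  3  4  5  5

4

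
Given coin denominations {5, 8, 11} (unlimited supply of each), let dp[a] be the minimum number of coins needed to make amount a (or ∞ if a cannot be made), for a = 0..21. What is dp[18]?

 a  0  1  2  3  4  5  6  7  8  9 10 11 12 13 14 15 16 17 18 19 20 21
dp  0  -  -  -  -  1  -  -  1  -  2  1  -  2  -  3  2  -  3  2  4  3
(- denotes ∞ / unreachable)

3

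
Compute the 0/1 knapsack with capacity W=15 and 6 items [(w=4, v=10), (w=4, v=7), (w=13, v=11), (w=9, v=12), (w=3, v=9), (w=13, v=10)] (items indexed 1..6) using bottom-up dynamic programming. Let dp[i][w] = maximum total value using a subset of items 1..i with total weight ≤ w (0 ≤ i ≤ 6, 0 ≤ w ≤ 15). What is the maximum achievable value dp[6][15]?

26

i\w   0   1   2   3   4   5   6   7   8   9  10  11  12  13  14  15
  0   0   0   0   0   0   0   0   0   0   0   0   0   0   0   0   0
  1   0   0   0   0  10  10  10  10  10  10  10  10  10  10  10  10
  2   0   0   0   0  10  10  10  10  17  17  17  17  17  17  17  17
  3   0   0   0   0  10  10  10  10  17  17  17  17  17  17  17  17
  4   0   0   0   0  10  10  10  10  17  17  17  17  17  22  22  22
  5   0   0   0   9  10  10  10  19  19  19  19  26  26  26  26  26
  6   0   0   0   9  10  10  10  19  19  19  19  26  26  26  26  26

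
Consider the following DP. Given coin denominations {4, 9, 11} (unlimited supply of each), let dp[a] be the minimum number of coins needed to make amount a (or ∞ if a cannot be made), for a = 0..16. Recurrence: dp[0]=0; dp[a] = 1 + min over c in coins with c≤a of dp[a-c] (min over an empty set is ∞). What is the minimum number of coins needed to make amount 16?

 a  0  1  2  3  4  5  6  7  8  9 10 11 12 13 14 15 16
dp  0  -  -  -  1  -  -  -  2  1  -  1  3  2  -  2  4
(- denotes ∞ / unreachable)

4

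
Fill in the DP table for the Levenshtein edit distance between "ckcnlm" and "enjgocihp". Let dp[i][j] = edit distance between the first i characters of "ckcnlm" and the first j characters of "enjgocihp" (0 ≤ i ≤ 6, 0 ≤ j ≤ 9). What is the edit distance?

8

   ''  e  n  j  g  o  c  i  h  p
''  0  1  2  3  4  5  6  7  8  9
 c  1  1  2  3  4  5  5  6  7  8
 k  2  2  2  3  4  5  6  6  7  8
 c  3  3  3  3  4  5  5  6  7  8
 n  4  4  3  4  4  5  6  6  7  8
 l  5  5  4  4  5  5  6  7  7  8
 m  6  6  5  5  5  6  6  7  8  8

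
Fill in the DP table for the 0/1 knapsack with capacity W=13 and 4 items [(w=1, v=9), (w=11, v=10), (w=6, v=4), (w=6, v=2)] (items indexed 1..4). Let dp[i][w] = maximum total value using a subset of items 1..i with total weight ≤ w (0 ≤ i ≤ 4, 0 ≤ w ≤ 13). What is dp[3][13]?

i\w   0   1   2   3   4   5   6   7   8   9  10  11  12  13
  0   0   0   0   0   0   0   0   0   0   0   0   0   0   0
  1   0   9   9   9   9   9   9   9   9   9   9   9   9   9
  2   0   9   9   9   9   9   9   9   9   9   9  10  19  19
  3   0   9   9   9   9   9   9  13  13  13  13  13  19  19
  4   0   9   9   9   9   9   9  13  13  13  13  13  19  19

19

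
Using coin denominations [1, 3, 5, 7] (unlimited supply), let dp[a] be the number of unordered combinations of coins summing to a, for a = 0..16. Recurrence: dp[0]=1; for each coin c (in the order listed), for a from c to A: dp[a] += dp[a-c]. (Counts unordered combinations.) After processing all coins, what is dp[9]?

after  coin     0     1     2     3     4     5     6     7     8     9    10    11    12    13    14    15    16
          1     1     1     1     1     1     1     1     1     1     1     1     1     1     1     1     1     1
          3     1     1     1     2     2     2     3     3     3     4     4     4     5     5     5     6     6
          5     1     1     1     2     2     3     4     4     5     6     7     8     9    10    11    13    14
          7     1     1     1     2     2     3     4     5     6     7     9    10    12    14    16    19    21

7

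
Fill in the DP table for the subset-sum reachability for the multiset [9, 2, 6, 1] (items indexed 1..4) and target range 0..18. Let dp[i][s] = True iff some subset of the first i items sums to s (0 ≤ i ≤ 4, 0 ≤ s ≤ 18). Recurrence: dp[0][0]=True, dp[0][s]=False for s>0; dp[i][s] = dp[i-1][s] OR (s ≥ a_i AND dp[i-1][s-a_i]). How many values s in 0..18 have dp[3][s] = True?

i\s   0   1   2   3   4   5   6   7   8   9  10  11  12  13  14  15  16  17  18
  0   T   F   F   F   F   F   F   F   F   F   F   F   F   F   F   F   F   F   F
  1   T   F   F   F   F   F   F   F   F   T   F   F   F   F   F   F   F   F   F
  2   T   F   T   F   F   F   F   F   F   T   F   T   F   F   F   F   F   F   F
  3   T   F   T   F   F   F   T   F   T   T   F   T   F   F   F   T   F   T   F
  4   T   T   T   T   F   F   T   T   T   T   T   T   T   F   F   T   T   T   T

8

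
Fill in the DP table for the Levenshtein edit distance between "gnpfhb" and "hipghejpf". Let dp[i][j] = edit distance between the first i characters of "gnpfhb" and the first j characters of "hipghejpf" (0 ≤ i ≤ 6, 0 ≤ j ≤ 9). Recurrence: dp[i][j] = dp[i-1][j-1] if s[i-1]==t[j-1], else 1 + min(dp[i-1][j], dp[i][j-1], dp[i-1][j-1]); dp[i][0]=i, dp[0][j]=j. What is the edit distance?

   ''  h  i  p  g  h  e  j  p  f
''  0  1  2  3  4  5  6  7  8  9
 g  1  1  2  3  3  4  5  6  7  8
 n  2  2  2  3  4  4  5  6  7  8
 p  3  3  3  2  3  4  5  6  6  7
 f  4  4  4  3  3  4  5  6  7  6
 h  5  4  5  4  4  3  4  5  6  7
 b  6  5  5  5  5  4  4  5  6  7

7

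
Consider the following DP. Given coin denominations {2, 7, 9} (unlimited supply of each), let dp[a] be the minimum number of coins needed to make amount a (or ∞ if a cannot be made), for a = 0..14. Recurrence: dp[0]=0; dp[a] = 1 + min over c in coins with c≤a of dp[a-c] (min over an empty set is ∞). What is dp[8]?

 a  0  1  2  3  4  5  6  7  8  9 10 11 12 13 14
dp  0  -  1  -  2  -  3  1  4  1  5  2  6  3  2
(- denotes ∞ / unreachable)

4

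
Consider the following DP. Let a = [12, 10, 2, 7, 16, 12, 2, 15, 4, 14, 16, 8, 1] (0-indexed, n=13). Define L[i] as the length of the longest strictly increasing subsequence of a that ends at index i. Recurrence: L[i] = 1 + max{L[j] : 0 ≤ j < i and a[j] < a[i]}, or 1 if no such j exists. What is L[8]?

   i    0    1    2    3    4    5    6    7    8    9   10   11   12
a[i]   12   10    2    7   16   12    2   15    4   14   16    8    1
L[i]    1    1    1    2    3    3    1    4    2    4    5    3    1

2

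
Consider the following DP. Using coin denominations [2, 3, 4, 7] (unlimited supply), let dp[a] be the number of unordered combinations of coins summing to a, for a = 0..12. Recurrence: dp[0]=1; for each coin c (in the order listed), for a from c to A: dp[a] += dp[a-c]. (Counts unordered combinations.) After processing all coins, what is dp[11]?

after  coin     0     1     2     3     4     5     6     7     8     9    10    11    12
          2     1     0     1     0     1     0     1     0     1     0     1     0     1
          3     1     0     1     1     1     1     2     1     2     2     2     2     3
          4     1     0     1     1     2     1     3     2     4     3     5     4     7
          7     1     0     1     1     2     1     3     3     4     4     6     6     8

6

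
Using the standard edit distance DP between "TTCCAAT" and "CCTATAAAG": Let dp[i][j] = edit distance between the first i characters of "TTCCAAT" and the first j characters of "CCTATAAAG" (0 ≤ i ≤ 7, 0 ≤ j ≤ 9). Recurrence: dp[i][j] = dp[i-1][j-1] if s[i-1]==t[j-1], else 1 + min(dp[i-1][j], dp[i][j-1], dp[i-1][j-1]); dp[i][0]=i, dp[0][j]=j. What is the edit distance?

6

   ''  C  C  T  A  T  A  A  A  G
''  0  1  2  3  4  5  6  7  8  9
 T  1  1  2  2  3  4  5  6  7  8
 T  2  2  2  2  3  3  4  5  6  7
 C  3  2  2  3  3  4  4  5  6  7
 C  4  3  2  3  4  4  5  5  6  7
 A  5  4  3  3  3  4  4  5  5  6
 A  6  5  4  4  3  4  4  4  5  6
 T  7  6  5  4  4  3  4  5  5  6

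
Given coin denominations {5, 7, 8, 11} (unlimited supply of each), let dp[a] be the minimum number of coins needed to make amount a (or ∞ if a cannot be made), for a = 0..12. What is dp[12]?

 a  0  1  2  3  4  5  6  7  8  9 10 11 12
dp  0  -  -  -  -  1  -  1  1  -  2  1  2
(- denotes ∞ / unreachable)

2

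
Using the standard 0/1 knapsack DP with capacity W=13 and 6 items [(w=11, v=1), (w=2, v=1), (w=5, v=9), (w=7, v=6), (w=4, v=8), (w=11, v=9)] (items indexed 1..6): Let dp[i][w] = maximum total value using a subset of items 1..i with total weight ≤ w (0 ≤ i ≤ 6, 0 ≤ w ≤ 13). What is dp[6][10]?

17

i\w   0   1   2   3   4   5   6   7   8   9  10  11  12  13
  0   0   0   0   0   0   0   0   0   0   0   0   0   0   0
  1   0   0   0   0   0   0   0   0   0   0   0   1   1   1
  2   0   0   1   1   1   1   1   1   1   1   1   1   1   2
  3   0   0   1   1   1   9   9  10  10  10  10  10  10  10
  4   0   0   1   1   1   9   9  10  10  10  10  10  15  15
  5   0   0   1   1   8   9   9  10  10  17  17  18  18  18
  6   0   0   1   1   8   9   9  10  10  17  17  18  18  18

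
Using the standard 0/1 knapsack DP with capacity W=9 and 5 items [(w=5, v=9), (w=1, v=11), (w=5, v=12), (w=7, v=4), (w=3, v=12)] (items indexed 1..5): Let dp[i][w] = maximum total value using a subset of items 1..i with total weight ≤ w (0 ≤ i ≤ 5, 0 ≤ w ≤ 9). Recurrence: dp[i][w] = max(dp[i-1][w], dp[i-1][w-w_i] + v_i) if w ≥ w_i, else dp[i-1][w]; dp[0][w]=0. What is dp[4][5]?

12

i\w   0   1   2   3   4   5   6   7   8   9
  0   0   0   0   0   0   0   0   0   0   0
  1   0   0   0   0   0   9   9   9   9   9
  2   0  11  11  11  11  11  20  20  20  20
  3   0  11  11  11  11  12  23  23  23  23
  4   0  11  11  11  11  12  23  23  23  23
  5   0  11  11  12  23  23  23  23  24  35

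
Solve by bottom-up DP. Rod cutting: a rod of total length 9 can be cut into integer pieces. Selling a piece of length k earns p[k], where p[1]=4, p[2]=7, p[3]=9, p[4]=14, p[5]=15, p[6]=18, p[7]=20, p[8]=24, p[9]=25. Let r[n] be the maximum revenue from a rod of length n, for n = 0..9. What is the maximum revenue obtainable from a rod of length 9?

36

   n    0    1    2    3    4    5    6    7    8    9
r[n]    0    4    8   12   16   20   24   28   32   36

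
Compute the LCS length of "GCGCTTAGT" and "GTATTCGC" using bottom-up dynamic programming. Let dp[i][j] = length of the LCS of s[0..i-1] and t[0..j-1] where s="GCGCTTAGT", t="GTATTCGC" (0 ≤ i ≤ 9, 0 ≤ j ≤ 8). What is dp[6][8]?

   ''  G  T  A  T  T  C  G  C
''  0  0  0  0  0  0  0  0  0
 G  0  1  1  1  1  1  1  1  1
 C  0  1  1  1  1  1  2  2  2
 G  0  1  1  1  1  1  2  3  3
 C  0  1  1  1  1  1  2  3  4
 T  0  1  2  2  2  2  2  3  4
 T  0  1  2  2  3  3  3  3  4
 A  0  1  2  3  3  3  3  3  4
 G  0  1  2  3  3  3  3  4  4
 T  0  1  2  3  4  4  4  4  4

4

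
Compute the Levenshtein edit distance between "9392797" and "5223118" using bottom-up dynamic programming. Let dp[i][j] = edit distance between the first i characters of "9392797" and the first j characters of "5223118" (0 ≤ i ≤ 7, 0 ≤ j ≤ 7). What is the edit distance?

   ''  5  2  2  3  1  1  8
''  0  1  2  3  4  5  6  7
 9  1  1  2  3  4  5  6  7
 3  2  2  2  3  3  4  5  6
 9  3  3  3  3  4  4  5  6
 2  4  4  3  3  4  5  5  6
 7  5  5  4  4  4  5  6  6
 9  6  6  5  5  5  5  6  7
 7  7  7  6  6  6  6  6  7

7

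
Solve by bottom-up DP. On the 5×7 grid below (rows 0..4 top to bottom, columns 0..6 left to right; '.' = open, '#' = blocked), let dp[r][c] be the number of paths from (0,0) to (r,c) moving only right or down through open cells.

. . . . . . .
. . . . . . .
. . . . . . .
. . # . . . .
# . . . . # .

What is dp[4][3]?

14

r\c   0   1   2   3   4   5   6
  0   1   1   1   1   1   1   1
  1   1   2   3   4   5   6   7
  2   1   3   6  10  15  21  28
  3   1   4   0  10  25  46  74
  4   0   4   4  14  39   0  74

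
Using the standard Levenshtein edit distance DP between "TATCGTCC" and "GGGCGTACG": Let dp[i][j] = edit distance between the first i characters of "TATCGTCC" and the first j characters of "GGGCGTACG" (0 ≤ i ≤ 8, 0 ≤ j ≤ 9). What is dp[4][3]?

4

   ''  G  G  G  C  G  T  A  C  G
''  0  1  2  3  4  5  6  7  8  9
 T  1  1  2  3  4  5  5  6  7  8
 A  2  2  2  3  4  5  6  5  6  7
 T  3  3  3  3  4  5  5  6  6  7
 C  4  4  4  4  3  4  5  6  6  7
 G  5  4  4  4  4  3  4  5  6  6
 T  6  5  5  5  5  4  3  4  5  6
 C  7  6  6  6  5  5  4  4  4  5
 C  8  7  7  7  6  6  5  5  4  5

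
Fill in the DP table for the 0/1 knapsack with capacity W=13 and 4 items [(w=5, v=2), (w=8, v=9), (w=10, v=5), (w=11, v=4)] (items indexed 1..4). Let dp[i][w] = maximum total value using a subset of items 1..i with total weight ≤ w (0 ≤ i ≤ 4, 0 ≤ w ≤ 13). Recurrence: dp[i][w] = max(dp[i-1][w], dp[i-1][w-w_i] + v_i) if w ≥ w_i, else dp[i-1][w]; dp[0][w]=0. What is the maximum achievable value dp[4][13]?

11

i\w   0   1   2   3   4   5   6   7   8   9  10  11  12  13
  0   0   0   0   0   0   0   0   0   0   0   0   0   0   0
  1   0   0   0   0   0   2   2   2   2   2   2   2   2   2
  2   0   0   0   0   0   2   2   2   9   9   9   9   9  11
  3   0   0   0   0   0   2   2   2   9   9   9   9   9  11
  4   0   0   0   0   0   2   2   2   9   9   9   9   9  11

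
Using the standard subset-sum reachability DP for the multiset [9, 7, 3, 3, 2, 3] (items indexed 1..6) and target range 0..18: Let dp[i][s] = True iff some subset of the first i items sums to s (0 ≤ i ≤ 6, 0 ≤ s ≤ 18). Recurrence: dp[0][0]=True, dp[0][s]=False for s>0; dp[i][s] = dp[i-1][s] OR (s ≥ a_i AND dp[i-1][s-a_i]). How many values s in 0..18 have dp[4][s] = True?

10

i\s   0   1   2   3   4   5   6   7   8   9  10  11  12  13  14  15  16  17  18
  0   T   F   F   F   F   F   F   F   F   F   F   F   F   F   F   F   F   F   F
  1   T   F   F   F   F   F   F   F   F   T   F   F   F   F   F   F   F   F   F
  2   T   F   F   F   F   F   F   T   F   T   F   F   F   F   F   F   T   F   F
  3   T   F   F   T   F   F   F   T   F   T   T   F   T   F   F   F   T   F   F
  4   T   F   F   T   F   F   T   T   F   T   T   F   T   T   F   T   T   F   F
  5   T   F   T   T   F   T   T   T   T   T   T   T   T   T   T   T   T   T   T
  6   T   F   T   T   F   T   T   T   T   T   T   T   T   T   T   T   T   T   T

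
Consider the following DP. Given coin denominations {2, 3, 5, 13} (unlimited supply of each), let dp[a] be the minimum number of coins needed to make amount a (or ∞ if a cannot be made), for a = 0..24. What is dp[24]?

4

 a  0  1  2  3  4  5  6  7  8  9 10 11 12 13 14 15 16 17 18 19 20 21 22 23 24
dp  0  -  1  1  2  1  2  2  2  3  2  3  3  1  4  2  2  3  2  3  3  3  4  3  4
(- denotes ∞ / unreachable)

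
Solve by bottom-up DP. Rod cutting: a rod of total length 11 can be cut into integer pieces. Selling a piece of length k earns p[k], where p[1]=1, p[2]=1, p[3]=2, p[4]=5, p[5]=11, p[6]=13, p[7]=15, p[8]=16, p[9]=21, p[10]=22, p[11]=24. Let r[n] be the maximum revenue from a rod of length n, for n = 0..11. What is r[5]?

11

   n    0    1    2    3    4    5    6    7    8    9   10   11
r[n]    0    1    2    3    5   11   13   15   16   21   22   24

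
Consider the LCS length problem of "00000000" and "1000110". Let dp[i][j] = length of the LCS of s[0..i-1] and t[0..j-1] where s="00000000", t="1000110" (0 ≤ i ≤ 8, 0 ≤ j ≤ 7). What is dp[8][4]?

3

   ''  1  0  0  0  1  1  0
''  0  0  0  0  0  0  0  0
 0  0  0  1  1  1  1  1  1
 0  0  0  1  2  2  2  2  2
 0  0  0  1  2  3  3  3  3
 0  0  0  1  2  3  3  3  4
 0  0  0  1  2  3  3  3  4
 0  0  0  1  2  3  3  3  4
 0  0  0  1  2  3  3  3  4
 0  0  0  1  2  3  3  3  4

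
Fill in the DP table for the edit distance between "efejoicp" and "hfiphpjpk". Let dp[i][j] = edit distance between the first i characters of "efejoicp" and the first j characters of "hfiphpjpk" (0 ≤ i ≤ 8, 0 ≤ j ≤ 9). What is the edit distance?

   ''  h  f  i  p  h  p  j  p  k
''  0  1  2  3  4  5  6  7  8  9
 e  1  1  2  3  4  5  6  7  8  9
 f  2  2  1  2  3  4  5  6  7  8
 e  3  3  2  2  3  4  5  6  7  8
 j  4  4  3  3  3  4  5  5  6  7
 o  5  5  4  4  4  4  5  6  6  7
 i  6  6  5  4  5  5  5  6  7  7
 c  7  7  6  5  5  6  6  6  7  8
 p  8  8  7  6  5  6  6  7  6  7

7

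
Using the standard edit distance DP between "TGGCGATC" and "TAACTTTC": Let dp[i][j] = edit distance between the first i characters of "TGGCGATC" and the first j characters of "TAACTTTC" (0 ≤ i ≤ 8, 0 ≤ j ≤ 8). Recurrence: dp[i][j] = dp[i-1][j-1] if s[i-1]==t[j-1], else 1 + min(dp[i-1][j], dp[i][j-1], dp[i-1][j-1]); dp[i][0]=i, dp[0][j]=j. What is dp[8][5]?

   ''  T  A  A  C  T  T  T  C
''  0  1  2  3  4  5  6  7  8
 T  1  0  1  2  3  4  5  6  7
 G  2  1  1  2  3  4  5  6  7
 G  3  2  2  2  3  4  5  6  7
 C  4  3  3  3  2  3  4  5  6
 G  5  4  4  4  3  3  4  5  6
 A  6  5  4  4  4  4  4  5  6
 T  7  6  5  5  5  4  4  4  5
 C  8  7  6  6  5  5  5  5  4

5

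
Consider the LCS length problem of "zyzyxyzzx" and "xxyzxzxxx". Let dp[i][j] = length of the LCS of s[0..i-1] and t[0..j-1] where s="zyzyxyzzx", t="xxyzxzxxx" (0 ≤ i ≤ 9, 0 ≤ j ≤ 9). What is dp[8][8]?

4

   ''  x  x  y  z  x  z  x  x  x
''  0  0  0  0  0  0  0  0  0  0
 z  0  0  0  0  1  1  1  1  1  1
 y  0  0  0  1  1  1  1  1  1  1
 z  0  0  0  1  2  2  2  2  2  2
 y  0  0  0  1  2  2  2  2  2  2
 x  0  1  1  1  2  3  3  3  3  3
 y  0  1  1  2  2  3  3  3  3  3
 z  0  1  1  2  3  3  4  4  4  4
 z  0  1  1  2  3  3  4  4  4  4
 x  0  1  2  2  3  4  4  5  5  5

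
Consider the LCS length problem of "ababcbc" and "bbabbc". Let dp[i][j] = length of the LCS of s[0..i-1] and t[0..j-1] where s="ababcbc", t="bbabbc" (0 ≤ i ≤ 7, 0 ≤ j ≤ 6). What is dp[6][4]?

3

   ''  b  b  a  b  b  c
''  0  0  0  0  0  0  0
 a  0  0  0  1  1  1  1
 b  0  1  1  1  2  2  2
 a  0  1  1  2  2  2  2
 b  0  1  2  2  3  3  3
 c  0  1  2  2  3  3  4
 b  0  1  2  2  3  4  4
 c  0  1  2  2  3  4  5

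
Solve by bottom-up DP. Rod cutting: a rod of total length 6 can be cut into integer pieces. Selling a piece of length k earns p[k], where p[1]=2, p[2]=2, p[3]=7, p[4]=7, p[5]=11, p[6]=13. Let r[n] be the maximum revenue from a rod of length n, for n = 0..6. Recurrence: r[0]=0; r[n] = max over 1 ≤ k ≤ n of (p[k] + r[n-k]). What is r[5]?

11

   n    0    1    2    3    4    5    6
r[n]    0    2    4    7    9   11   14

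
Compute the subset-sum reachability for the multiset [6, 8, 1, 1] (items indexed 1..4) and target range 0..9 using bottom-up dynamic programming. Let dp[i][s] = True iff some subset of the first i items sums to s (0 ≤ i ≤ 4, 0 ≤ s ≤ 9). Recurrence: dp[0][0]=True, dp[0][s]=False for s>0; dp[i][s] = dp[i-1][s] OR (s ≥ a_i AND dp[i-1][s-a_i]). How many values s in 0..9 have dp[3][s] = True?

i\s   0   1   2   3   4   5   6   7   8   9
  0   T   F   F   F   F   F   F   F   F   F
  1   T   F   F   F   F   F   T   F   F   F
  2   T   F   F   F   F   F   T   F   T   F
  3   T   T   F   F   F   F   T   T   T   T
  4   T   T   T   F   F   F   T   T   T   T

6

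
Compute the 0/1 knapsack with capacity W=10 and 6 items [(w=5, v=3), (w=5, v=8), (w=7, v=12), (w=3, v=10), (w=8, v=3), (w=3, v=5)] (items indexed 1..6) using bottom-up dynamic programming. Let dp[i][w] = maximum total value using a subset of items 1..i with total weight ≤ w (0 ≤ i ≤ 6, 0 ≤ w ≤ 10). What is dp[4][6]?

10

i\w   0   1   2   3   4   5   6   7   8   9  10
  0   0   0   0   0   0   0   0   0   0   0   0
  1   0   0   0   0   0   3   3   3   3   3   3
  2   0   0   0   0   0   8   8   8   8   8  11
  3   0   0   0   0   0   8   8  12  12  12  12
  4   0   0   0  10  10  10  10  12  18  18  22
  5   0   0   0  10  10  10  10  12  18  18  22
  6   0   0   0  10  10  10  15  15  18  18  22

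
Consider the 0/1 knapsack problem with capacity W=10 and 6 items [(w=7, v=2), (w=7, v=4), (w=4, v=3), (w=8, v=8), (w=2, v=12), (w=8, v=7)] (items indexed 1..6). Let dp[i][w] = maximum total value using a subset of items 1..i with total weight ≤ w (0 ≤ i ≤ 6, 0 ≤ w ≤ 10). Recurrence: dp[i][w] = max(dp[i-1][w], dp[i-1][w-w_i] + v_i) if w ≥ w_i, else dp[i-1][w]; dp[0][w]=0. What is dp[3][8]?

i\w   0   1   2   3   4   5   6   7   8   9  10
  0   0   0   0   0   0   0   0   0   0   0   0
  1   0   0   0   0   0   0   0   2   2   2   2
  2   0   0   0   0   0   0   0   4   4   4   4
  3   0   0   0   0   3   3   3   4   4   4   4
  4   0   0   0   0   3   3   3   4   8   8   8
  5   0   0  12  12  12  12  15  15  15  16  20
  6   0   0  12  12  12  12  15  15  15  16  20

4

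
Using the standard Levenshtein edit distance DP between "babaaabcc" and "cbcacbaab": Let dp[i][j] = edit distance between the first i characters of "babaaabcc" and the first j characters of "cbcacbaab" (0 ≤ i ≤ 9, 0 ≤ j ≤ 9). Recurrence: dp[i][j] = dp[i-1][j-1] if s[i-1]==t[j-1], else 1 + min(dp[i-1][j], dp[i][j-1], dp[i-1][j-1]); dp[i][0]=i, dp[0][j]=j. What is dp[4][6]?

4

   ''  c  b  c  a  c  b  a  a  b
''  0  1  2  3  4  5  6  7  8  9
 b  1  1  1  2  3  4  5  6  7  8
 a  2  2  2  2  2  3  4  5  6  7
 b  3  3  2  3  3  3  3  4  5  6
 a  4  4  3  3  3  4  4  3  4  5
 a  5  5  4  4  3  4  5  4  3  4
 a  6  6  5  5  4  4  5  5  4  4
 b  7  7  6  6  5  5  4  5  5  4
 c  8  7  7  6  6  5  5  5  6  5
 c  9  8  8  7  7  6  6  6  6  6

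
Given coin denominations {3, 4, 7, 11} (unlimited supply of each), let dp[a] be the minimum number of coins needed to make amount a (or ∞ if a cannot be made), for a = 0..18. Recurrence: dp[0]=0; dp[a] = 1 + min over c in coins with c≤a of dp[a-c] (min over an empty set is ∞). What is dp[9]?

 a  0  1  2  3  4  5  6  7  8  9 10 11 12 13 14 15 16 17 18
dp  0  -  -  1  1  -  2  1  2  3  2  1  3  3  2  2  4  3  2
(- denotes ∞ / unreachable)

3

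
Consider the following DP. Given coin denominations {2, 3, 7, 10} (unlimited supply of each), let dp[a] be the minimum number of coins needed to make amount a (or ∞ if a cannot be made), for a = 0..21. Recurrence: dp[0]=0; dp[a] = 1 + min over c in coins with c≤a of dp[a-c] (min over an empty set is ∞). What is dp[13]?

 a  0  1  2  3  4  5  6  7  8  9 10 11 12 13 14 15 16 17 18 19 20 21
dp  0  -  1  1  2  2  2  1  3  2  1  3  2  2  2  3  3  2  4  3  2  3
(- denotes ∞ / unreachable)

2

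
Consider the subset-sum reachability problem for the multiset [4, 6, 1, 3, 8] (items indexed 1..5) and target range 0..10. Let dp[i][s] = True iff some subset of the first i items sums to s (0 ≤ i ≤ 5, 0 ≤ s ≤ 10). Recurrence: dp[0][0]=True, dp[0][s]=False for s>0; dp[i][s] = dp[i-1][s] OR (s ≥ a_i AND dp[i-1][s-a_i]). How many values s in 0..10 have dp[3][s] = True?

i\s   0   1   2   3   4   5   6   7   8   9  10
  0   T   F   F   F   F   F   F   F   F   F   F
  1   T   F   F   F   T   F   F   F   F   F   F
  2   T   F   F   F   T   F   T   F   F   F   T
  3   T   T   F   F   T   T   T   T   F   F   T
  4   T   T   F   T   T   T   T   T   T   T   T
  5   T   T   F   T   T   T   T   T   T   T   T

7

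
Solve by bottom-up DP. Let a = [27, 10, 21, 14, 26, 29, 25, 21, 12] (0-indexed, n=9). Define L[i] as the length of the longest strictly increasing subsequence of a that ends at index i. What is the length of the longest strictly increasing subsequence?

   i    0    1    2    3    4    5    6    7    8
a[i]   27   10   21   14   26   29   25   21   12
L[i]    1    1    2    2    3    4    3    3    2

4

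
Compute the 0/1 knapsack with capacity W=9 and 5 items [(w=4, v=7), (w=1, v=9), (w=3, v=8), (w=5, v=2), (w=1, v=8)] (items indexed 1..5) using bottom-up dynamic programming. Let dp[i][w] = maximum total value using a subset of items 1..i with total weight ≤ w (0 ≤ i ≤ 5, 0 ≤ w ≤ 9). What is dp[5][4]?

17

i\w   0   1   2   3   4   5   6   7   8   9
  0   0   0   0   0   0   0   0   0   0   0
  1   0   0   0   0   7   7   7   7   7   7
  2   0   9   9   9   9  16  16  16  16  16
  3   0   9   9   9  17  17  17  17  24  24
  4   0   9   9   9  17  17  17  17  24  24
  5   0   9  17  17  17  25  25  25  25  32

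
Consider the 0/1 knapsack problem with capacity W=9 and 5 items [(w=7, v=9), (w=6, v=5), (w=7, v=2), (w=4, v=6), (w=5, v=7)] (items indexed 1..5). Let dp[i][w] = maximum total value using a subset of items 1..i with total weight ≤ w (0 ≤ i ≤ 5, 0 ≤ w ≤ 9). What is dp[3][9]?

9

i\w   0   1   2   3   4   5   6   7   8   9
  0   0   0   0   0   0   0   0   0   0   0
  1   0   0   0   0   0   0   0   9   9   9
  2   0   0   0   0   0   0   5   9   9   9
  3   0   0   0   0   0   0   5   9   9   9
  4   0   0   0   0   6   6   6   9   9   9
  5   0   0   0   0   6   7   7   9   9  13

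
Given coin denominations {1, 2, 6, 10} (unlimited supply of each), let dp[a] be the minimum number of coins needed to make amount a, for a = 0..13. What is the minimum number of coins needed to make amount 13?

 a  0  1  2  3  4  5  6  7  8  9 10 11 12 13
dp  0  1  1  2  2  3  1  2  2  3  1  2  2  3

3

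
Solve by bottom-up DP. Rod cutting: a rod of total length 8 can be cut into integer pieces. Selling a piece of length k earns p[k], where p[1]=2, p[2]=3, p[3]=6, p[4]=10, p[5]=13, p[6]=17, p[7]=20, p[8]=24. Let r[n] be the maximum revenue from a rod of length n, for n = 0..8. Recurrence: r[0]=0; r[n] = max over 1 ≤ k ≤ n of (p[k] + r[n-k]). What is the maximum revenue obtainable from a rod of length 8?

24

   n    0    1    2    3    4    5    6    7    8
r[n]    0    2    4    6   10   13   17   20   24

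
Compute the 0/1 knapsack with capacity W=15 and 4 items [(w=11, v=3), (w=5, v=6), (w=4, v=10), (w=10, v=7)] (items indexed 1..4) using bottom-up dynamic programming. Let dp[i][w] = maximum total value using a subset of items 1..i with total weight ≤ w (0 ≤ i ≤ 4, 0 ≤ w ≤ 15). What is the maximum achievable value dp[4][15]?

i\w   0   1   2   3   4   5   6   7   8   9  10  11  12  13  14  15
  0   0   0   0   0   0   0   0   0   0   0   0   0   0   0   0   0
  1   0   0   0   0   0   0   0   0   0   0   0   3   3   3   3   3
  2   0   0   0   0   0   6   6   6   6   6   6   6   6   6   6   6
  3   0   0   0   0  10  10  10  10  10  16  16  16  16  16  16  16
  4   0   0   0   0  10  10  10  10  10  16  16  16  16  16  17  17

17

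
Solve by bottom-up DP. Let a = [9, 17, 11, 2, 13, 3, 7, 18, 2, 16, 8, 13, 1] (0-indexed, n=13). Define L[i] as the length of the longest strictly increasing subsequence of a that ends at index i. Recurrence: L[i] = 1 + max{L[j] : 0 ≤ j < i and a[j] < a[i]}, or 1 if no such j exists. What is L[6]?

   i    0    1    2    3    4    5    6    7    8    9   10   11   12
a[i]    9   17   11    2   13    3    7   18    2   16    8   13    1
L[i]    1    2    2    1    3    2    3    4    1    4    4    5    1

3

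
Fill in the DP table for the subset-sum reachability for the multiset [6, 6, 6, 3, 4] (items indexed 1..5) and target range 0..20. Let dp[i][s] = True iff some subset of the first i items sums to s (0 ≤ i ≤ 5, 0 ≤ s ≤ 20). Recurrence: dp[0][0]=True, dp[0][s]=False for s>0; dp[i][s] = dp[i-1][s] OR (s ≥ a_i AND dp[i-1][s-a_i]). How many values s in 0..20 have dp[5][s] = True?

i\s   0   1   2   3   4   5   6   7   8   9  10  11  12  13  14  15  16  17  18  19  20
  0   T   F   F   F   F   F   F   F   F   F   F   F   F   F   F   F   F   F   F   F   F
  1   T   F   F   F   F   F   T   F   F   F   F   F   F   F   F   F   F   F   F   F   F
  2   T   F   F   F   F   F   T   F   F   F   F   F   T   F   F   F   F   F   F   F   F
  3   T   F   F   F   F   F   T   F   F   F   F   F   T   F   F   F   F   F   T   F   F
  4   T   F   F   T   F   F   T   F   F   T   F   F   T   F   F   T   F   F   T   F   F
  5   T   F   F   T   T   F   T   T   F   T   T   F   T   T   F   T   T   F   T   T   F

13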